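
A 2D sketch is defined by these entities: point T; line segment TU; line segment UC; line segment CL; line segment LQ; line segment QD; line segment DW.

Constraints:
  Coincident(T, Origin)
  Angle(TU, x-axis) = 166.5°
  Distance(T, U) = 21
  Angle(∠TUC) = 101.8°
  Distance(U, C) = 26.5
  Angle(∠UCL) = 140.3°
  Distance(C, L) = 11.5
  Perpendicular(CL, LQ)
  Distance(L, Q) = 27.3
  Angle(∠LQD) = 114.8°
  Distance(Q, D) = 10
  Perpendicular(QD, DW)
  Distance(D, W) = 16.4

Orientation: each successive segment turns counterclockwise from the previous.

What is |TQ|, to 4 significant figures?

23.53

T is at the origin; TU runs at 166.5° with length 21.0, so U = (-20.42, 4.902). ∠TUC = 101.8° gives UC at -115.3° from the x-axis; with |UC| = 26.5, C = (-31.74, -19.06). ∠UCL = 140.3° gives CL at -75.60° from the x-axis; with |CL| = 11.5, L = (-28.88, -30.19). The perpendicularity gives LQ at right angles to CL, so LQ runs at 14.40°; with |LQ| = 27.3, Q = (-2.442, -23.41). Then |TQ| = |Q − T| = 23.53.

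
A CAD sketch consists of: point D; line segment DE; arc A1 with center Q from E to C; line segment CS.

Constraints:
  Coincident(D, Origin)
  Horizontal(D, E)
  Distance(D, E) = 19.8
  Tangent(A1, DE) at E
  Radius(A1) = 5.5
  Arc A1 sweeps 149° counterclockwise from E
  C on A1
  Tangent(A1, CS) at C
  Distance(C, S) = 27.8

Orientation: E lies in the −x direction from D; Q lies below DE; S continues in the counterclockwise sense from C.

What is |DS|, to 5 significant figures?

24.562

On A1, E sits at bearing 90° from Q; a 149° counterclockwise sweep puts C at bearing 239°, so C = Q + 5.5·(cos 239°, sin 239°) = (-22.633, -10.214). A1 meets CS tangentially, so QC is at right angles to CS, so CS runs along (−sin 239°, cos 239°); with |CS| = 27.8, S = (1.1965, -24.532). Then |DS| = |S − D| = 24.562.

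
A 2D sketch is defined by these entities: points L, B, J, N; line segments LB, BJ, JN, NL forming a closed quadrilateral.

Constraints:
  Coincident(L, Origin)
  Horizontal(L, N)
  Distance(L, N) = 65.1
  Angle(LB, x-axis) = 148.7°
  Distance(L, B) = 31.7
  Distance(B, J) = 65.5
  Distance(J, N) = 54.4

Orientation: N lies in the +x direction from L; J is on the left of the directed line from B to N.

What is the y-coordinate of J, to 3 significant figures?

43.6

L is at the origin; L and N share the same y with |LN| = 65.1 and N in +x, so N = (65.1, 0). LB runs at 148.7° with |LB| = 31.7, so B = (-27.1, 16.5). J is determined by |BJ| = 65.5 and |JN| = 54.4 together: it lies at the intersection of circle(B, 65.5) and circle(N, 54.4). With |BN| = 93.6, the foot of the radical line on BN is 53.9 from B and the perpendicular offset is √(65.5² − 53.9²) = 37.2. Taking the left-of-BN solution: J = (32.5, 43.6).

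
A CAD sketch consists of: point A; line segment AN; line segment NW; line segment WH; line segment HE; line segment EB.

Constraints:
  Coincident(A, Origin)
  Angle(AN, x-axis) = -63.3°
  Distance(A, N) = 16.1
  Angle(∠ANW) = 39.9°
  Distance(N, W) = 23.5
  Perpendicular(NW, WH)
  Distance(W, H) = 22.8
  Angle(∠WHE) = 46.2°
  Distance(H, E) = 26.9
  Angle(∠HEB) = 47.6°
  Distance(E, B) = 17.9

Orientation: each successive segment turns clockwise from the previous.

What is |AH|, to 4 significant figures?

16.73

∠ANW = 39.9° gives NW at 156.6° from the x-axis; with |NW| = 23.5, W = (-14.33, -5.050). NW ⟂ WH, so WH runs at 66.60°; with |WH| = 22.8, H = (-5.278, 15.87). Then |AH| = |H − A| = 16.73.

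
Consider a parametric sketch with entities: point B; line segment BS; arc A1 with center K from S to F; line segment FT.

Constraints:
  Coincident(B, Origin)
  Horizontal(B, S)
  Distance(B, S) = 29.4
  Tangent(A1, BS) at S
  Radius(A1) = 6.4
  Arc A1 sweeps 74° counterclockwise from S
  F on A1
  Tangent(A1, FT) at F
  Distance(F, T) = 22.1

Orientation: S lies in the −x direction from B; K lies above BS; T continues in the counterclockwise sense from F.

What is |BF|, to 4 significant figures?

23.71

Since A1 is tangent to BS there, KS ⟂ BS, so K = S + (0, 6.4) = (-29.40, 6.400). On A1, S sits at bearing -90° from K; a 74° counterclockwise sweep puts F at bearing -16°, so F = K + 6.4·(cos -16°, sin -16°) = (-23.25, 4.636). Then |BF| = |F − B| = 23.71.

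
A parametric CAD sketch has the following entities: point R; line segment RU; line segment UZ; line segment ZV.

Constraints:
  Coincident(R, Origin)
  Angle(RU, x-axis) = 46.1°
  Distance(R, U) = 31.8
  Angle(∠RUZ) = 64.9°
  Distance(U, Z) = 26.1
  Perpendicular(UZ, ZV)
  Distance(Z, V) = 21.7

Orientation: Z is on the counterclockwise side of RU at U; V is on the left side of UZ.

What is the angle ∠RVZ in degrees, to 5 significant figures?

119.37°

R is at the origin; RU runs at 46.1° with length 31.8, so U = 31.8·(cos 46.1°, sin 46.1°) = (22.050, 22.914). ∠RUZ = 64.9°, so UZ runs at 46.1° + (180° − 64.9°) = 161.20° from the x-axis; with |UZ| = 26.1, Z = U + 26.1·(cos 161.20°, sin 161.20°) = (-2.6574, 31.325). UZ is perpendicular to ZV; with |ZV| = 21.7 on the left of UZ, V = Z + 21.7·(-0.32227, -0.94665) = (-9.6505, 10.782). Then cos ∠RVZ = VR·VZ / (|VR||VZ|), giving 119.37°.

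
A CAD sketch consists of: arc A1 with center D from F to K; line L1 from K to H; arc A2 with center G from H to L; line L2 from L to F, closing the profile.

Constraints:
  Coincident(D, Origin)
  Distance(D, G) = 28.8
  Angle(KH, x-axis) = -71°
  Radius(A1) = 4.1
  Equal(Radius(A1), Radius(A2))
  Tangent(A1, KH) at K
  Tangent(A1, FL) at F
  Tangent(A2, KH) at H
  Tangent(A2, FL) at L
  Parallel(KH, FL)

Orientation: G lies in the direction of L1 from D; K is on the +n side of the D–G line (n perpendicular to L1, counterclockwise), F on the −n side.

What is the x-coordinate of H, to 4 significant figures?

13.25

The slot axis is L1's direction at -71.0°, so u = (cos -71.0°, sin -71.0°) = (0.3256, -0.9455) and n = (−sin -71.0°, cos -71.0°) = (0.9455, 0.3256). D is at the origin and G lies 28.8 along u from D, so G = 28.8·u = (9.376, -27.23). Tangency of A1 to both parallel lines with radius 4.1 puts K and F at D ± 4.1·n: K = (3.877, 1.335), F = (-3.877, -1.335). Equal radii place H and L the same way about G: H = G + 4.1·n = (13.25, -25.90), L = G − 4.1·n = (5.500, -28.57). So H.x = 13.25.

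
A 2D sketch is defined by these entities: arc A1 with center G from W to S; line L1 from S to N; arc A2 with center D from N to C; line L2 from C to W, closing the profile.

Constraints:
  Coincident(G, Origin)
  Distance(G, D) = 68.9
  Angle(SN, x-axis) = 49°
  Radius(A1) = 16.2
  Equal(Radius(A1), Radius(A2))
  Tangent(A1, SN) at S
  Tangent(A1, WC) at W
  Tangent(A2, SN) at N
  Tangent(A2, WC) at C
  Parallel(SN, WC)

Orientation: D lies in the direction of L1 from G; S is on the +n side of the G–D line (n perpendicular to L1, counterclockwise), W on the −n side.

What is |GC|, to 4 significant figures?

70.78

The slot axis is L1's direction at 49.0°, so u = (cos 49.0°, sin 49.0°) = (0.6561, 0.7547) and n = (−sin 49.0°, cos 49.0°) = (-0.7547, 0.6561). G is at the origin and D lies 68.9 along u from G, so D = 68.9·u = (45.20, 52.00). Tangency of A1 to both parallel lines with radius 16.2 puts S and W at G ± 16.2·n: S = (-12.23, 10.63), W = (12.23, -10.63). Equal radii place N and C the same way about D: N = D + 16.2·n = (32.98, 62.63), C = D − 16.2·n = (57.43, 41.37). Then |GC| = |C − G| = 70.78.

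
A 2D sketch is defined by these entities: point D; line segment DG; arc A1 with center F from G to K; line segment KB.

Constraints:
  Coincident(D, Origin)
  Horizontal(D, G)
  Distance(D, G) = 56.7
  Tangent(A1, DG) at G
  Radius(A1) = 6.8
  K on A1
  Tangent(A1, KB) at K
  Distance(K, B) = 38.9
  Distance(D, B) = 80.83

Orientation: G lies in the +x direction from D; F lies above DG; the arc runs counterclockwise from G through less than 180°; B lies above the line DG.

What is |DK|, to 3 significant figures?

63.8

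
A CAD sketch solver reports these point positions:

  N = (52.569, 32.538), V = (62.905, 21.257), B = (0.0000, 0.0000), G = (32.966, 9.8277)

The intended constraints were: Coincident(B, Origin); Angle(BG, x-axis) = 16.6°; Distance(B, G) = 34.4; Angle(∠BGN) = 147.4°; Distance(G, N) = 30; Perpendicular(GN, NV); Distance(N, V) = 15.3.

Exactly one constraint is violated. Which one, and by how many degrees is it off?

Perpendicular(GN, NV) — off by 6.70°.

B = (0.00, 0.00) ✓; BG at 16.60° ✓; |BG| = 34.40 ✓; ∠BGN = 147.4° ✓; |GN| = 30.00 ✓; ∠(GN, NV) = 96.70° ✗; |NV| = 15.30 ✓.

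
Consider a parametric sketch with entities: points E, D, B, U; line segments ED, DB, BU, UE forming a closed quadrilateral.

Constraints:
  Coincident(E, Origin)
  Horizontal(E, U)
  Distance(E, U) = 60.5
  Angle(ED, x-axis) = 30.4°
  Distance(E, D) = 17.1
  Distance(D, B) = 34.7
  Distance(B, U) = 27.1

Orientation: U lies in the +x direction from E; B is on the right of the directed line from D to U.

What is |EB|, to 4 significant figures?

42.14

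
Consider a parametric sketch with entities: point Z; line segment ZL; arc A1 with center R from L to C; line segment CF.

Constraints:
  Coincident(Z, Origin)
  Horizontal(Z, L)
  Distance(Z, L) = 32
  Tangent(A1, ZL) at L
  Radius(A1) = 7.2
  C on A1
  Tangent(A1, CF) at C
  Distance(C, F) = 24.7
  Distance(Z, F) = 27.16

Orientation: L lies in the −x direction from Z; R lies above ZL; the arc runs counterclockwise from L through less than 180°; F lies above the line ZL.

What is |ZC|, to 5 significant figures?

26.155

Checks: Z = (0.00, 0.00) ✓; |RC| = 7.200 ✓; ∠(RC, CF) = 90.00° ✓; |CF| = 24.70 ✓; |ZF| = 27.16 ✓.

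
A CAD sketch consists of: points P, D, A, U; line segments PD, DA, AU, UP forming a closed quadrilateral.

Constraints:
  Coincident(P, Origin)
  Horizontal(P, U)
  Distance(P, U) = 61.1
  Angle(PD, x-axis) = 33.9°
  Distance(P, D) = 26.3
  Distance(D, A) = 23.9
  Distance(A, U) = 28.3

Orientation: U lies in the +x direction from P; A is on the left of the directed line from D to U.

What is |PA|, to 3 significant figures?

49.8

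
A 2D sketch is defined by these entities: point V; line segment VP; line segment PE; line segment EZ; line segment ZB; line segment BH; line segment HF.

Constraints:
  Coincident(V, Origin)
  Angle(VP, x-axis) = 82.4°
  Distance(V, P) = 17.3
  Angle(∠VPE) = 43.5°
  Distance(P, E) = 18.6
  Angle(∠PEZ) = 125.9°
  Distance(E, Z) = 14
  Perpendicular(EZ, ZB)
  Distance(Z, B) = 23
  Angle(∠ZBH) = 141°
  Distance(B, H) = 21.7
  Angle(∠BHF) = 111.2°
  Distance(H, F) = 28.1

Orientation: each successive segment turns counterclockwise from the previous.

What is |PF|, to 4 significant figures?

22.43

∠ZBH = 141.0° gives BH at 42.00° from the x-axis; with |BH| = 21.7, H = (27.64, 7.211). ∠BHF = 111.2° gives HF at 110.8° from the x-axis; with |HF| = 28.1, F = (17.66, 33.48). Then |PF| = |F − P| = 22.43.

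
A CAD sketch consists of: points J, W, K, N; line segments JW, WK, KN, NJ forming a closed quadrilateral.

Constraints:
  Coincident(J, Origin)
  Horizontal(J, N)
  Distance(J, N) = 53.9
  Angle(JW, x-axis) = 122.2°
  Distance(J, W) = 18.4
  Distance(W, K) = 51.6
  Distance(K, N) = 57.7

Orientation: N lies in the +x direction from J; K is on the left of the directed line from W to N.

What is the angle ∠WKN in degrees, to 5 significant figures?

73.501°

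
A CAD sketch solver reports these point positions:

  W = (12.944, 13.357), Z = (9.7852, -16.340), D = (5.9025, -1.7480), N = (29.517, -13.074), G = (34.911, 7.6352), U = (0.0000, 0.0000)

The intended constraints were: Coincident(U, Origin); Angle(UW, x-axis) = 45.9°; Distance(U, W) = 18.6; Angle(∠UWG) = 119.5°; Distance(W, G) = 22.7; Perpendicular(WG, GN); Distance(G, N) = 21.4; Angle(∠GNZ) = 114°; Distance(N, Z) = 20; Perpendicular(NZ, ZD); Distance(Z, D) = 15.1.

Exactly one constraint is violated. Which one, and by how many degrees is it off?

Perpendicular(NZ, ZD) — off by 5.50°.

U = (0.00, 0.00) ✓; UW at 45.90° ✓; |UW| = 18.60 ✓; ∠UWG = 119.5° ✓; |WG| = 22.70 ✓; ∠(WG, GN) = 90.00° ✓; |GN| = 21.40 ✓; ∠GNZ = 114.0° ✓; |NZ| = 20.00 ✓; ∠(NZ, ZD) = 84.50° ✗; |ZD| = 15.10 ✓.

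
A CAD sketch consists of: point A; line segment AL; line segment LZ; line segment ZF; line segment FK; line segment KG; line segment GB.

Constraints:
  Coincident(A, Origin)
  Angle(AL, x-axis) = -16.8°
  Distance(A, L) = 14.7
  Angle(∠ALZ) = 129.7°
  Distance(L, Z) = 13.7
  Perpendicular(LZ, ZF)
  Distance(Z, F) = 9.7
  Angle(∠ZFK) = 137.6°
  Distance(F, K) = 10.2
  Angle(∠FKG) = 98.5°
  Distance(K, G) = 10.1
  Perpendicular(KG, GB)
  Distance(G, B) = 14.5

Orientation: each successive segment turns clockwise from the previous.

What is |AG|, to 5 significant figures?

7.8342

∠ZFK = 137.6° gives FK at 160.50° from the x-axis; with |FK| = 10.2, K = (0.85315, -17.239). ∠FKG = 98.5° gives KG at 79.000° from the x-axis; with |KG| = 10.1, G = (2.7803, -7.3242). Then |AG| = |G − A| = 7.8342.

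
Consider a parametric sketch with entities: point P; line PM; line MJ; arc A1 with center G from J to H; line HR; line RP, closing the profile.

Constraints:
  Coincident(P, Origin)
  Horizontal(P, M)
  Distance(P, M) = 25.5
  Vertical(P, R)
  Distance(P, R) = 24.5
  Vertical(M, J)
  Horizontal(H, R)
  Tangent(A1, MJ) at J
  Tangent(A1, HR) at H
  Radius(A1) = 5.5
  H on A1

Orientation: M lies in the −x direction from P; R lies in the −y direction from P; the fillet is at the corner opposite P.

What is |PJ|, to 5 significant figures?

31.800

The virtual corner opposite P is at (-25.500, -24.500). Tangency of A1 to MJ means the radius GJ is perpendicular to MJ and tangency of A1 to HR means the radius GH is perpendicular to HR, with radius 5.5, so the center G sits 5.5 in from both sides at G = (-20.000, -19.000). That places the tangent points at J = (-25.500, -19.000) on MJ and H = (-20.000, -24.500) on HR. Then |PJ| = |J − P| = 31.800.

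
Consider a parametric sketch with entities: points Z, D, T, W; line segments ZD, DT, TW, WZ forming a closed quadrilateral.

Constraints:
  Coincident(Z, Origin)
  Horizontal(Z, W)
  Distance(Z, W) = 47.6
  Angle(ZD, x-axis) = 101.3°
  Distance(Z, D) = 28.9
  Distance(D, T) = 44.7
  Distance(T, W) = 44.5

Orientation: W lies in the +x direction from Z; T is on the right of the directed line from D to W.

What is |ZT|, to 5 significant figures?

15.942

Checks: |DT| = 44.70 ✓; |TW| = 44.50 ✓.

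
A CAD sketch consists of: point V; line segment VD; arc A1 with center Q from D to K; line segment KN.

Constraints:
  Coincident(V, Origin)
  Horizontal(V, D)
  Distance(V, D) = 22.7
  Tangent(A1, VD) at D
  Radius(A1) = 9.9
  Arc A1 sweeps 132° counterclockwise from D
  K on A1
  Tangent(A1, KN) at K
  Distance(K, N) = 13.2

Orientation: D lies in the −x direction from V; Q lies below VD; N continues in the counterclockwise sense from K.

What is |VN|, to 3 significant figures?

33.8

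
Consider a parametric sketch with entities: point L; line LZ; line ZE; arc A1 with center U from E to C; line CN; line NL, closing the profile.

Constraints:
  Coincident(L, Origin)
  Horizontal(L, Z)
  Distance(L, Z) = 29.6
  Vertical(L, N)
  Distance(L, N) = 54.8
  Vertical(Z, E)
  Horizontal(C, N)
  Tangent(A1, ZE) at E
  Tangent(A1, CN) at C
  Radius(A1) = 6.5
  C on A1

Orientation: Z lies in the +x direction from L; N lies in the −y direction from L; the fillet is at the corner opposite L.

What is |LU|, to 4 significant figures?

53.54

L and N share the same x with |LN| = 54.8 and N on the −y side, so N = (0.000, -54.80). The virtual corner opposite L is at (29.60, -54.80). Tangency of A1 to ZE means the radius UE is perpendicular to ZE and tangency of A1 to CN means the radius UC is perpendicular to CN, with radius 6.5, so the center U sits 6.5 in from both sides at U = (23.10, -48.30). Then |LU| = |U − L| = 53.54.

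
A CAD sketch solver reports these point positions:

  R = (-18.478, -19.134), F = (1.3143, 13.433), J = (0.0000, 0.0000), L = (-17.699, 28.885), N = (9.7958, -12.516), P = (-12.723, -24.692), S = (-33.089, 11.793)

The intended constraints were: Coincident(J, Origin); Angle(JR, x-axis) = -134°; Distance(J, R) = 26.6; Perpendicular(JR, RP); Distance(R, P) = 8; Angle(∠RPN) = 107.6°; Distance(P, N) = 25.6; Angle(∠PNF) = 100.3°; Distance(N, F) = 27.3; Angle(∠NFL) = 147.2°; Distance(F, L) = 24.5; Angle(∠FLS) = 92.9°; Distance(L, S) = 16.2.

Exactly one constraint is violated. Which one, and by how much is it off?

Distance(L, S) = 16.2 — off by 6.80.

J = (0.00, 0.00) ✓; JR at -134.0° ✓; |JR| = 26.60 ✓; ∠(JR, RP) = 90.00° ✓; |RP| = 8.001 ✓; ∠RPN = 107.6° ✓; |PN| = 25.60 ✓; ∠PNF = 100.3° ✓; |NF| = 27.30 ✓; ∠NFL = 147.2° ✓; |FL| = 24.50 ✓; ∠FLS = 92.90° ✓; |LS| = 23.00 ✗.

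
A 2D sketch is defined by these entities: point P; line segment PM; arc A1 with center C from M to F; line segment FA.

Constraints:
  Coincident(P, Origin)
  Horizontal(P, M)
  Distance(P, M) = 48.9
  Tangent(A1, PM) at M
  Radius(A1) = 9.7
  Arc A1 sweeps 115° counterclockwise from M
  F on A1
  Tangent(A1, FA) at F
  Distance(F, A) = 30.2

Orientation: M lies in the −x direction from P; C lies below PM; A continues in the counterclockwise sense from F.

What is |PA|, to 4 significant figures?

60.94

On A1, M sits at bearing 90° from C; a 115° counterclockwise sweep puts F at bearing 205°, so F = C + 9.7·(cos 205°, sin 205°) = (-57.69, -13.80). Tangency of A1 to FA means the radius CF is perpendicular to FA, so FA runs along (−sin 205°, cos 205°); with |FA| = 30.2, A = (-44.93, -41.17). Then |PA| = |A − P| = 60.94.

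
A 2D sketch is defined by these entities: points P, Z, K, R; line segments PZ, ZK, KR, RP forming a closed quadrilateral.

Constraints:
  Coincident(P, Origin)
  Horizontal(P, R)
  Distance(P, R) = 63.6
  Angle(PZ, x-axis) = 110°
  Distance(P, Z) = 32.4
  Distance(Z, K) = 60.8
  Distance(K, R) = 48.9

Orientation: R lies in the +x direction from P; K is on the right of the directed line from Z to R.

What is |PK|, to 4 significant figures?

29.56

P is at the origin; P and R share the same y with |PR| = 63.6 and R in +x, so R = (63.6, 0). PZ runs at 110.0° with |PZ| = 32.4, so Z = (-11.08, 30.45). K is determined by |ZK| = 60.8 and |KR| = 48.9 together: it lies at the intersection of circle(Z, 60.8) and circle(R, 48.9). With |ZR| = 80.65, the foot of the radical line on ZR is 48.42 from Z and the perpendicular offset is √(60.8² − 48.42²) = 36.77. Taking the right-of-ZR solution: K = (19.87, -21.89).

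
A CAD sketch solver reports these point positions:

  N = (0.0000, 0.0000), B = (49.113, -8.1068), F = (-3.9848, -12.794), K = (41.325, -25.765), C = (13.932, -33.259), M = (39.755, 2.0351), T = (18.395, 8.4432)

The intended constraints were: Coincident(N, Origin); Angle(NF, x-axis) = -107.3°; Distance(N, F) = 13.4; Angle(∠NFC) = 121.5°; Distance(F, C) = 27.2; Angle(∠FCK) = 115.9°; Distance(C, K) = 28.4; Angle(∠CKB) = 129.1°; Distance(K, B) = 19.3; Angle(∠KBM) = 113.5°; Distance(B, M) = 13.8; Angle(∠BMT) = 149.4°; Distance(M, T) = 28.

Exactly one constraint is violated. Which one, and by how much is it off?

Distance(M, T) = 28 — off by 5.70.

N = (0.00, 0.00) ✓; NF at -107.3° ✓; |NF| = 13.40 ✓; ∠NFC = 121.5° ✓; |FC| = 27.20 ✓; ∠FCK = 115.9° ✓; |CK| = 28.40 ✓; ∠CKB = 129.1° ✓; |KB| = 19.30 ✓; ∠KBM = 113.5° ✓; |BM| = 13.80 ✓; ∠BMT = 149.4° ✓; |MT| = 22.30 ✗.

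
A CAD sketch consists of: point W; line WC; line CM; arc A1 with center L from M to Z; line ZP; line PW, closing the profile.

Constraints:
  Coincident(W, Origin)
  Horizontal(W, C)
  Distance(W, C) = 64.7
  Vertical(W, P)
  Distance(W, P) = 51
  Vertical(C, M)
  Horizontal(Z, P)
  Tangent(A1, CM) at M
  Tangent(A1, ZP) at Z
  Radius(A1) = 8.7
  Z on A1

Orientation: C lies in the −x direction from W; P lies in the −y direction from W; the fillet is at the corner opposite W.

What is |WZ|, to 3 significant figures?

75.7

W is at the origin; WC is horizontal with |WC| = 64.7 and C on the −x side, so C = (-64.7, 0.00). WP is vertical with |WP| = 51.0 and P on the −y side, so P = (0.00, -51.0). The virtual corner opposite W is at (-64.7, -51.0). The tangent condition forces LM to be normal to CM and tangency of A1 to ZP means the radius LZ is perpendicular to ZP, with radius 8.7, so the center L sits 8.7 in from both sides at L = (-56.0, -42.3). That places the tangent points at M = (-64.7, -42.3) on CM and Z = (-56.0, -51.0) on ZP. Then |WZ| = |Z − W| = 75.7.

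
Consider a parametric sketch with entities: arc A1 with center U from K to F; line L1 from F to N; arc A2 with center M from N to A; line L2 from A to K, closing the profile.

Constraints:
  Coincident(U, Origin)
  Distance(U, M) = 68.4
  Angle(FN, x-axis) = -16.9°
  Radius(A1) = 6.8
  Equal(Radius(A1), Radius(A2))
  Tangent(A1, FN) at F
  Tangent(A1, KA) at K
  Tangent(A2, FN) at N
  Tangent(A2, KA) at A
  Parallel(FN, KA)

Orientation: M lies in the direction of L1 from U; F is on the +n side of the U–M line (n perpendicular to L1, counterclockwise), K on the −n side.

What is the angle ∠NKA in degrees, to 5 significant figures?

11.245°

The slot axis is L1's direction at -16.9°, so u = (cos -16.9°, sin -16.9°) = (0.95681, -0.29070) and n = (−sin -16.9°, cos -16.9°) = (0.29070, 0.95681). U is at the origin and M lies 68.4 along u from U, so M = 68.4·u = (65.446, -19.884). Tangency of A1 to both parallel lines with radius 6.8 puts F and K at U ± 6.8·n: F = (1.9768, 6.5063), K = (-1.9768, -6.5063). Equal radii place N and A the same way about M: N = M + 6.8·n = (67.423, -13.378), A = M − 6.8·n = (63.469, -26.390). Then cos ∠NKA = KN·KA / (|KN||KA|), giving 11.245°.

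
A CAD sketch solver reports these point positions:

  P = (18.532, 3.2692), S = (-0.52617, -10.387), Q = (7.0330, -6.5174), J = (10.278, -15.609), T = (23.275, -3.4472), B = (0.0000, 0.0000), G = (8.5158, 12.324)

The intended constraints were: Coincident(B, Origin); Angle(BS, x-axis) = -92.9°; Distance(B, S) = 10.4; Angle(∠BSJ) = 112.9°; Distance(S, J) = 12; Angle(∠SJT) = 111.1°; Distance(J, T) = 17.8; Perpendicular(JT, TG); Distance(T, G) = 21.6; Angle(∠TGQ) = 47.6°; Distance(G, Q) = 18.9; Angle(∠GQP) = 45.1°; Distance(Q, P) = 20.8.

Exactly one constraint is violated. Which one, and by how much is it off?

Distance(Q, P) = 20.8 — off by 5.70.

B = (0.00, 0.00) ✓; BS at -92.90° ✓; |BS| = 10.40 ✓; ∠BSJ = 112.9° ✓; |SJ| = 12.00 ✓; ∠SJT = 111.1° ✓; |JT| = 17.80 ✓; ∠(JT, TG) = 90.00° ✓; |TG| = 21.60 ✓; ∠TGQ = 47.60° ✓; |GQ| = 18.90 ✓; ∠GQP = 45.10° ✓; |QP| = 15.10 ✗.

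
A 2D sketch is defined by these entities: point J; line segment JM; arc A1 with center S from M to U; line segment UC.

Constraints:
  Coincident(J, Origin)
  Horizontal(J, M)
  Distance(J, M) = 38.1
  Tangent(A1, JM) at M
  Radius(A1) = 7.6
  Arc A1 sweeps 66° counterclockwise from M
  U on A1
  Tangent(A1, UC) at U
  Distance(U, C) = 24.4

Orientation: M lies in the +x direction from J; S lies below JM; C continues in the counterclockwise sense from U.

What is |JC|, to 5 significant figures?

34.191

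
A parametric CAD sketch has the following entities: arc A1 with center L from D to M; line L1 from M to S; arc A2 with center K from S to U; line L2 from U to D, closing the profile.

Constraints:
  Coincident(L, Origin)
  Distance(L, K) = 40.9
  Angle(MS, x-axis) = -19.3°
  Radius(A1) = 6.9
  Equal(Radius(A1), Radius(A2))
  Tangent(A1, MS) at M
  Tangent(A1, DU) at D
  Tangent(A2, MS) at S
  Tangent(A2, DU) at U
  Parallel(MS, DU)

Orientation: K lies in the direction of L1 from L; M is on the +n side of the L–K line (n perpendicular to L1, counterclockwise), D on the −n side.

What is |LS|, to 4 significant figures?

41.48

The slot axis is L1's direction at -19.3°, so u = (cos -19.3°, sin -19.3°) = (0.9438, -0.3305) and n = (−sin -19.3°, cos -19.3°) = (0.3305, 0.9438). L is at the origin and K lies 40.9 along u from L, so K = 40.9·u = (38.60, -13.52). Tangency of A1 to both parallel lines with radius 6.9 puts M and D at L ± 6.9·n: M = (2.281, 6.512), D = (-2.281, -6.512). Equal radii place S and U the same way about K: S = K + 6.9·n = (40.88, -7.006), U = K − 6.9·n = (36.32, -20.03). Then |LS| = |S − L| = 41.48.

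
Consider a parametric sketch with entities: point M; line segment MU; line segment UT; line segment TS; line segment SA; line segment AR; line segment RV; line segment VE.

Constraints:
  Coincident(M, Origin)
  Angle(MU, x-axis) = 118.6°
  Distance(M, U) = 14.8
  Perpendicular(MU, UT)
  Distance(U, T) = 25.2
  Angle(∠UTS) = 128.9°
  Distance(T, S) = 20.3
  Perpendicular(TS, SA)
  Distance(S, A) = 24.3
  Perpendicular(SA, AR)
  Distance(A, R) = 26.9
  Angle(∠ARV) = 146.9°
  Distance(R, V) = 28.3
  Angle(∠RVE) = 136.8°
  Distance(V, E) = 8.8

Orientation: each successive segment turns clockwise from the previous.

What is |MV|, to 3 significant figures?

32.8

SA is perpendicular to AR, so AR runs at 158°; with |AR| = 26.9, R = (-0.356, 5.13). ∠ARV = 146.9° gives RV at 124° from the x-axis; with |RV| = 28.3, V = (-16.3, 28.5). Then |MV| = |V − M| = 32.8.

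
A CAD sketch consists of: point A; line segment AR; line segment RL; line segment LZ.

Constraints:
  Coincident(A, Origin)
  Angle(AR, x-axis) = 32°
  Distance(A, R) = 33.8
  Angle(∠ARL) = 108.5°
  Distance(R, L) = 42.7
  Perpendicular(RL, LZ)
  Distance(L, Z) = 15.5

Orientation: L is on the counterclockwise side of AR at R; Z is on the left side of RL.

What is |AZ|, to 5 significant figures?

55.931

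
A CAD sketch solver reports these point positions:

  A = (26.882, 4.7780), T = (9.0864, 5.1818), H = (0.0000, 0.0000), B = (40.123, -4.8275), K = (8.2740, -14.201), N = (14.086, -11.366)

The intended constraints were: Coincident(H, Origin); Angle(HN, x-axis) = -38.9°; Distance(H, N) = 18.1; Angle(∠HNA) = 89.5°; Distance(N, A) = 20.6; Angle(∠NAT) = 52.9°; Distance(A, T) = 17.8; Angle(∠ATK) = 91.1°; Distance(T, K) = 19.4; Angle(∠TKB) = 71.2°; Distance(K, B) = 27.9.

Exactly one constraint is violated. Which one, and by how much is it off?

Distance(K, B) = 27.9 — off by 5.30.

H = (0.00, 0.00) ✓; HN at -38.90° ✓; |HN| = 18.10 ✓; ∠HNA = 89.50° ✓; |NA| = 20.60 ✓; ∠NAT = 52.90° ✓; |AT| = 17.80 ✓; ∠ATK = 91.10° ✓; |TK| = 19.40 ✓; ∠TKB = 71.20° ✓; |KB| = 33.20 ✗.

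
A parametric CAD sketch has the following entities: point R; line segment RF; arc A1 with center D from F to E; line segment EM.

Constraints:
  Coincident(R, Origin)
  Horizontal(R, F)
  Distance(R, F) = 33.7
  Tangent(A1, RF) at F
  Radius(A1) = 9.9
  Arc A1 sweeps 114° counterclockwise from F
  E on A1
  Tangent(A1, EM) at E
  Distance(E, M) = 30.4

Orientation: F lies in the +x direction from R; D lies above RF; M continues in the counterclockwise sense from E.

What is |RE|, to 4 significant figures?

44.96

R is at the origin; RF is horizontal with |RF| = 33.7 and F on the +x side, so F = (33.70, 0.000). The tangent condition forces DF to be normal to RF, so D = F + (0, 9.9) = (33.70, 9.900). On A1, F sits at bearing -90° from D; a 114° counterclockwise sweep puts E at bearing 24°, so E = D + 9.9·(cos 24°, sin 24°) = (42.74, 13.93). Then |RE| = |E − R| = 44.96.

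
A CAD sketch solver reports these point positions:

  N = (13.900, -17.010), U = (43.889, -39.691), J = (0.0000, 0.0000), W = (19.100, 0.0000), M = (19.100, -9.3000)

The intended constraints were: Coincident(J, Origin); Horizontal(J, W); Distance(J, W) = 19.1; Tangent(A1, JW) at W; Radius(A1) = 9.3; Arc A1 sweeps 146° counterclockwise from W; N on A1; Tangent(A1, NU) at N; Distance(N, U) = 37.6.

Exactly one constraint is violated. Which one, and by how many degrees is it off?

Tangent(A1, NU) at N — off by 3.10°.

J = (0.00, 0.00) ✓; J.y = 0.00, W.y = 0.00 ✓; |JW| = 19.10 ✓; ∠(MW, WJ) = 90.00° ✓; |MW| = 9.300 ✓; bearing(M→N) − bearing(M→W) = 146.0° ✓; |MN| = 9.300 ✓; ∠(MN, NU) = 93.10° ✗; |NU| = 37.60 ✓.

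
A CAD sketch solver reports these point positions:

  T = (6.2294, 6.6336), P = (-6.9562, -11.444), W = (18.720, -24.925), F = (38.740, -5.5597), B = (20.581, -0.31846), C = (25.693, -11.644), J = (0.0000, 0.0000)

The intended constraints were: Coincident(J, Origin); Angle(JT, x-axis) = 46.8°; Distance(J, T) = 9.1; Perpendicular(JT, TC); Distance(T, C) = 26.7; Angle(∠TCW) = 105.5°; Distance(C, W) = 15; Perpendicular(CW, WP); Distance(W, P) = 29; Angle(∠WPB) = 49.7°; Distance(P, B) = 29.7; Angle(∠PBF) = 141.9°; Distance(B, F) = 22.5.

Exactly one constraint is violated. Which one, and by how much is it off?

Distance(B, F) = 22.5 — off by 3.60.

J = (0.00, 0.00) ✓; JT at 46.80° ✓; |JT| = 9.100 ✓; ∠(JT, TC) = 90.00° ✓; |TC| = 26.70 ✓; ∠TCW = 105.5° ✓; |CW| = 15.00 ✓; ∠(CW, WP) = 90.00° ✓; |WP| = 29.00 ✓; ∠WPB = 49.70° ✓; |PB| = 29.70 ✓; ∠PBF = 141.9° ✓; |BF| = 18.90 ✗.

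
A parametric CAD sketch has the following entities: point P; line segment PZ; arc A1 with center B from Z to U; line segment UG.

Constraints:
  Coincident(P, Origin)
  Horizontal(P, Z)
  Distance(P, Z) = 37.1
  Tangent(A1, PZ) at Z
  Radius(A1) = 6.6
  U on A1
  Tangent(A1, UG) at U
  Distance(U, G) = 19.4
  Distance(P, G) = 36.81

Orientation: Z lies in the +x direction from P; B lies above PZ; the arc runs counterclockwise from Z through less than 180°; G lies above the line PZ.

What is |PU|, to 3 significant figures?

43.1

P is at the origin; P and Z share the same y with |PZ| = 37.1 and Z on the +x side, so Z = (37.1, 0.00). A1 meets PZ tangentially, so BZ is at right angles to PZ, so B = Z + (0, 6.6) = (37.1, 6.60). Since BU ⟂ UG (tangency), |BG| = √(6.6² + 19.4²) = 20.5 regardless of where U sits on A1. So G lies on both circle(P, 36.81) and circle(B, 20.5); the above-PZ intersection is G = (27.4, 24.6). U is the foot of the tangent from G: U = (41.6, 11.4).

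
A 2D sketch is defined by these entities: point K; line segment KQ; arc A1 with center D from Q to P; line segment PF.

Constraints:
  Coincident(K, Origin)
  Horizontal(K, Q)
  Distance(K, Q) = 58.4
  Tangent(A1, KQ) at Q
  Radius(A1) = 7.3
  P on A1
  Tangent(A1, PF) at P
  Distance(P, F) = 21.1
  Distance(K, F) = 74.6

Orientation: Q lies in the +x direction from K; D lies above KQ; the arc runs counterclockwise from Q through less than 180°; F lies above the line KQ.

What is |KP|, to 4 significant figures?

65.82

Checks: |DP| = 7.300 ✓; ∠(DP, PF) = 90.00° ✓; |PF| = 21.10 ✓; |KF| = 74.60 ✓.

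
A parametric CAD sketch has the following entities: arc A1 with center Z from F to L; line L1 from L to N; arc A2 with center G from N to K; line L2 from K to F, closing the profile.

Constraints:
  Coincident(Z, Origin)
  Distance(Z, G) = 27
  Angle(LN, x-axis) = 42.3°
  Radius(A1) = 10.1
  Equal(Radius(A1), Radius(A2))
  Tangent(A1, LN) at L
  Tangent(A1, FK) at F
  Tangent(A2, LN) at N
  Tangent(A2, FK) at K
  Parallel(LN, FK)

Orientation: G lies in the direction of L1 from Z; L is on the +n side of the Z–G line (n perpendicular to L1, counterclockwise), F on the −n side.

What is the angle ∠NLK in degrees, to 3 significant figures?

36.8°

The slot axis is L1's direction at 42.3°, so u = (cos 42.3°, sin 42.3°) = (0.740, 0.673) and n = (−sin 42.3°, cos 42.3°) = (-0.673, 0.740). Z is at the origin and G lies 27.0 along u from Z, so G = 27.0·u = (20.0, 18.2). Tangency of A1 to both parallel lines with radius 10.1 puts L and F at Z ± 10.1·n: L = (-6.80, 7.47), F = (6.80, -7.47). Equal radii place N and K the same way about G: N = G + 10.1·n = (13.2, 25.6), K = G − 10.1·n = (26.8, 10.7). Then cos ∠NLK = LN·LK / (|LN||LK|), giving 36.8°.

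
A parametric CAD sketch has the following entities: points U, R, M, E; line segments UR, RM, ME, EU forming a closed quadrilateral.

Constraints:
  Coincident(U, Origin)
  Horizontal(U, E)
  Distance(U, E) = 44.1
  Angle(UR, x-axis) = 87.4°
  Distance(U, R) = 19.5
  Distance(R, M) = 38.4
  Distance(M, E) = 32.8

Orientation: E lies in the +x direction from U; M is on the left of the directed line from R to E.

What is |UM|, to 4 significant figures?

49.08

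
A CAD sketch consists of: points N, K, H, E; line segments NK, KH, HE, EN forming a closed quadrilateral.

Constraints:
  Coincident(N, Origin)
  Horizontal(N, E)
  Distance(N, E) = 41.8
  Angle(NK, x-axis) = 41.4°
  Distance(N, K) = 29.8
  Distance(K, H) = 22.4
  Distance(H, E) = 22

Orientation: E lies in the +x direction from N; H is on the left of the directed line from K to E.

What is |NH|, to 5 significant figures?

49.697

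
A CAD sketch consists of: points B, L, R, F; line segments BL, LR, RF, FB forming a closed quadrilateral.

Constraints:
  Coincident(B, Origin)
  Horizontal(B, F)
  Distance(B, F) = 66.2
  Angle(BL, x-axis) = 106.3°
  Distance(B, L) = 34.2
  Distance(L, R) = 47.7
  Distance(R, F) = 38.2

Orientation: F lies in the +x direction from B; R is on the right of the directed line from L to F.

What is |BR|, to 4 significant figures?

28.42

B is at the origin; B and F share the same y with |BF| = 66.2 and F in +x, so F = (66.2, 0). BL runs at 106.3° with |BL| = 34.2, so L = (-9.599, 32.83). R is determined by |LR| = 47.7 and |RF| = 38.2 together: it lies at the intersection of circle(L, 47.7) and circle(F, 38.2). With |LF| = 82.60, the foot of the radical line on LF is 46.24 from L and the perpendicular offset is √(47.7² − 46.24²) = 11.71. Taking the right-of-LF solution: R = (28.18, 3.704).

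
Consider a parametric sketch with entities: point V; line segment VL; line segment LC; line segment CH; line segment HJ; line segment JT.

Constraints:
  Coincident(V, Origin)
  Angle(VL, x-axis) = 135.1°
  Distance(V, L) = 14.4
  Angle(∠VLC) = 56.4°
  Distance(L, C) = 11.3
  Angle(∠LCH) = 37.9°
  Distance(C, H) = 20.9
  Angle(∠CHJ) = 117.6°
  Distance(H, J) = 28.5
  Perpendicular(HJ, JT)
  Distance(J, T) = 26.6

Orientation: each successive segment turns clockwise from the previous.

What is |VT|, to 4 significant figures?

45.00

V is at the origin; VL runs at 135.1° with length 14.4, so L = (-10.20, 10.16). ∠VLC = 56.4° gives LC at 11.50° from the x-axis; with |LC| = 11.3, C = (0.8731, 12.42). ∠LCH = 37.9° gives CH at -130.6° from the x-axis; with |CH| = 20.9, H = (-12.73, -3.451). ∠CHJ = 117.6° gives HJ at 167.0° from the x-axis; with |HJ| = 28.5, J = (-40.50, 2.960). The perpendicularity gives JT at right angles to HJ, so JT runs at 77.00°; with |JT| = 26.6, T = (-34.51, 28.88). Then |VT| = |T − V| = 45.00.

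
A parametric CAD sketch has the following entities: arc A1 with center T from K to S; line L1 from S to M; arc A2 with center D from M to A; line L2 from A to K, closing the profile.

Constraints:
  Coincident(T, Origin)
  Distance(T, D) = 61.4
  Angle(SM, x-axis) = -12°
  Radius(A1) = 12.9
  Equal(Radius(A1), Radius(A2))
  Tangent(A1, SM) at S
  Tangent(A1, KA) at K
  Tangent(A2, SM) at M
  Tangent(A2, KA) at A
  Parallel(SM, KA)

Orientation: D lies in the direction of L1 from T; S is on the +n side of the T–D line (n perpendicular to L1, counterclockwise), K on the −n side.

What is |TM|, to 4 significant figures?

62.74

The slot axis is L1's direction at -12.0°, so u = (cos -12.0°, sin -12.0°) = (0.9781, -0.2079) and n = (−sin -12.0°, cos -12.0°) = (0.2079, 0.9781). T is at the origin and D lies 61.4 along u from T, so D = 61.4·u = (60.06, -12.77). Tangency of A1 to both parallel lines with radius 12.9 puts S and K at T ± 12.9·n: S = (2.682, 12.62), K = (-2.682, -12.62). Equal radii place M and A the same way about D: M = D + 12.9·n = (62.74, -0.1477), A = D − 12.9·n = (57.38, -25.38). Then |TM| = |M − T| = 62.74.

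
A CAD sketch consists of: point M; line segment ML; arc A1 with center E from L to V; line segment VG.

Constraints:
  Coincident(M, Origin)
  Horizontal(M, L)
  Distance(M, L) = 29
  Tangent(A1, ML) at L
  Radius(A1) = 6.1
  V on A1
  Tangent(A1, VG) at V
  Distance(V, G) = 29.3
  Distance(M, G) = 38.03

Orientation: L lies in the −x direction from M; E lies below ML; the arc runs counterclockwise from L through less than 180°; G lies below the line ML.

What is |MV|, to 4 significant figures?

35.35

Checks: |EV| = 6.100 ✓; ∠(EV, VG) = 90.00° ✓; |VG| = 29.30 ✓; |MG| = 38.03 ✓.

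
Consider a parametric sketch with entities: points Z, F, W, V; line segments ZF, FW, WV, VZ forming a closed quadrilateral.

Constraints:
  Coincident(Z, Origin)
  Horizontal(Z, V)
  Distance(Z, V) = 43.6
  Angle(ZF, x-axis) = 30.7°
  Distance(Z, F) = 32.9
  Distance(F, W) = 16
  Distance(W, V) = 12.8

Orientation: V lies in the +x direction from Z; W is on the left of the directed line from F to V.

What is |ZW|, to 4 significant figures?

45.61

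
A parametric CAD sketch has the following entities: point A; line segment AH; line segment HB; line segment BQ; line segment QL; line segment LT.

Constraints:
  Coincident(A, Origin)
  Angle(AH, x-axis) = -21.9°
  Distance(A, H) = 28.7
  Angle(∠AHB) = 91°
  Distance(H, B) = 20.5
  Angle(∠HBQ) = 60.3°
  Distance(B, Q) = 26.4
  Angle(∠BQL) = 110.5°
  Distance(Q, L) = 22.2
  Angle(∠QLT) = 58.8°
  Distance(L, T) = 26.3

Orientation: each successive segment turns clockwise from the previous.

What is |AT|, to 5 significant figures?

29.500

∠BQL = 110.5° gives QL at 59.900° from the x-axis; with |QL| = 22.2, L = (13.692, 9.7506). ∠QLT = 58.8° gives LT at -61.300° from the x-axis; with |LT| = 26.3, T = (26.322, -13.318). Then |AT| = |T − A| = 29.500.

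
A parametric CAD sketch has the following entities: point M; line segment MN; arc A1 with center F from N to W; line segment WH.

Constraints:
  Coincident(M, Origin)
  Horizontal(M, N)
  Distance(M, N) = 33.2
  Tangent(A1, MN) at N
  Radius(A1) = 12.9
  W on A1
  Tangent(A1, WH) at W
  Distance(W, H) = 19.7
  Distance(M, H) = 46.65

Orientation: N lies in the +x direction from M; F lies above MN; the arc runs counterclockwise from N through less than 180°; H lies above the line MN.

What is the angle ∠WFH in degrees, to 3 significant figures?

56.8°

Checks: M.y = 0.00, N.y = 0.00 ✓; |FW| = 12.90 ✓; ∠(FW, WH) = 90.00° ✓; |WH| = 19.70 ✓; |MH| = 46.65 ✓.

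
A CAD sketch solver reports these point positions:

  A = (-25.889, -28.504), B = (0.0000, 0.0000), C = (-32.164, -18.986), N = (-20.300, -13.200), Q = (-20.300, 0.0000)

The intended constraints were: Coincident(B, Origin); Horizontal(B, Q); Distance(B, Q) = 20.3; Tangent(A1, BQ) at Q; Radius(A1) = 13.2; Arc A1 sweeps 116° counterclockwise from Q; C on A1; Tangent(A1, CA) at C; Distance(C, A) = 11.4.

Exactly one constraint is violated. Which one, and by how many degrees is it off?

Tangent(A1, CA) at C — off by 7.40°.

B = (0.00, 0.00) ✓; B.y = 0.00, Q.y = 0.00 ✓; |BQ| = 20.30 ✓; ∠(NQ, QB) = 90.00° ✓; |NQ| = 13.20 ✓; bearing(N→C) − bearing(N→Q) = 116.0° ✓; |NC| = 13.20 ✓; ∠(NC, CA) = 82.60° ✗; |CA| = 11.40 ✓.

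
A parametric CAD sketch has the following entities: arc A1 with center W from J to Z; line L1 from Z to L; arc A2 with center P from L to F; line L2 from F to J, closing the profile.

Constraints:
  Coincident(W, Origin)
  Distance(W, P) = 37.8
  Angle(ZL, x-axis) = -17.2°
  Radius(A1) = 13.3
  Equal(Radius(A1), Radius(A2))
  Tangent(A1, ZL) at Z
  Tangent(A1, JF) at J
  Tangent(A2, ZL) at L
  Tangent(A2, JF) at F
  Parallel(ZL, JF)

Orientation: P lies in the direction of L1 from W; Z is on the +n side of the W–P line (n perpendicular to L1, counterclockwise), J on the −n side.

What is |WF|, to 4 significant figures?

40.07

Tangency of A1 to both parallel lines with radius 13.3 puts Z and J at W ± 13.3·n: Z = (3.933, 12.71), J = (-3.933, -12.71). Equal radii place L and F the same way about P: L = P + 13.3·n = (40.04, 1.527), F = P − 13.3·n = (32.18, -23.88). Then |WF| = |F − W| = 40.07.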